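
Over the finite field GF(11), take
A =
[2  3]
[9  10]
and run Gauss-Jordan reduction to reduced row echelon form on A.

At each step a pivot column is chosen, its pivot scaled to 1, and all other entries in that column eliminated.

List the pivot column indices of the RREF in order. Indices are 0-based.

pivot columns: 0, 1

step 1: normalize row 0 (÷2) = (1, 7)
  row 1: subtract 9×row0 = (0, 2)
step 2: normalize row 1 (÷2) = (0, 1)
  row 0: subtract 7×row1 = (1, 0)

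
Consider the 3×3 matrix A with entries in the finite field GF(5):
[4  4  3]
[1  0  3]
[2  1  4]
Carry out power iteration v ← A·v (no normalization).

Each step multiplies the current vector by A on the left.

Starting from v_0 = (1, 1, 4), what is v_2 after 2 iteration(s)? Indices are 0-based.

v_2 = (4, 2, 4)

v_0 = (1, 1, 4).
v_1 = A·v_0 = (0, 3, 4).
v_2 = A·v_1 = (4, 2, 4).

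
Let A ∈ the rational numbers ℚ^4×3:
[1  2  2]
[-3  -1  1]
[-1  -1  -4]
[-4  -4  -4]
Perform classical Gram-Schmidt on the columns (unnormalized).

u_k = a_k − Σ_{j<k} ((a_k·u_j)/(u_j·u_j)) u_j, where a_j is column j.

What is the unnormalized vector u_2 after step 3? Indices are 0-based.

Step 1: u_0 = a_0 = (1, -3, -1, -4).
Step 2: u_1 = a_1 − (22/27)·u_0 = (32/27, 13/9, -5/27, -20/27).
Step 3: u_2 = a_2 − (19/27)·u_0 − (203/110)·u_1 = (-49/55, 49/110, -65/22, 2/11).

u_2 = (-49/55, 49/110, -65/22, 2/11)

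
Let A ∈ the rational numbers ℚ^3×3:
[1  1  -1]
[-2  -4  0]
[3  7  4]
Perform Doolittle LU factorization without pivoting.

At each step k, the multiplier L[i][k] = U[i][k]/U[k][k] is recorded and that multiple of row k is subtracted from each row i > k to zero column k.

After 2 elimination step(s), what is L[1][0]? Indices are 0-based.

k=0: U[0][0]=1
  eliminate (1,0): mult=-2, new row 1: (0, -2, -2); set L[1][0]=-2
  eliminate (2,0): mult=3, new row 2: (0, 4, 7); set L[2][0]=3
k=1: U[1][1]=-2
  eliminate (2,1): mult=-2, new row 2: (0, 0, 3); set L[2][1]=-2

L[1][0] = -2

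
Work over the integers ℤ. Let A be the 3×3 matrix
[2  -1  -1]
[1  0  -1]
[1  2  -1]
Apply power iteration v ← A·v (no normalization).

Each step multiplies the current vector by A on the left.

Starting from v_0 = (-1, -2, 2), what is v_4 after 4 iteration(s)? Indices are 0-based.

v_0 = (-1, -2, 2).
v_1 = A·v_0 = (-2, -3, -7).
v_2 = A·v_1 = (6, 5, -1).
v_3 = A·v_2 = (8, 7, 17).
v_4 = A·v_3 = (-8, -9, 5).

v_4 = (-8, -9, 5)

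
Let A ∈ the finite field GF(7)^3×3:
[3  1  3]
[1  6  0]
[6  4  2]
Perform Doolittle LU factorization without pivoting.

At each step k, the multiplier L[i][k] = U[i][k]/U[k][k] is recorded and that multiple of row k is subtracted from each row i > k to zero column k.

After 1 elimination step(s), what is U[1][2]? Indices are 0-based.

U[1][2] = 6

k=0: U[0][0]=3
  eliminate (1,0): mult=5, new row 1: (0, 1, 6); set L[1][0]=5
  eliminate (2,0): mult=2, new row 2: (0, 2, 3); set L[2][0]=2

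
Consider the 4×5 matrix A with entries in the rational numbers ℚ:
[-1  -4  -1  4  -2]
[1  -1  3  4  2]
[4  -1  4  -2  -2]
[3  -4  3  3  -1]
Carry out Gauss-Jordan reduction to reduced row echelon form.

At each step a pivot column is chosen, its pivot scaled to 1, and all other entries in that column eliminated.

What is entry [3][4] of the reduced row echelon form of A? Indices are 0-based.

M[3][4] = 41/31

pivot(0,0)=-1: scale R0 → (1, 4, 1, -4, 2)
  clear (1,0): R1 −= (1)R0 → (0, -5, 2, 8, 0)
  clear (2,0): R2 −= (4)R0 → (0, -17, 0, 14, -10)
  clear (3,0): R3 −= (3)R0 → (0, -16, 0, 15, -7)
pivot(1,1)=-5: scale R1 → (0, 1, -2/5, -8/5, 0)
  clear (0,1): R0 −= (4)R1 → (1, 0, 13/5, 12/5, 2)
  clear (2,1): R2 −= (-17)R1 → (0, 0, -34/5, -66/5, -10)
  clear (3,1): R3 −= (-16)R1 → (0, 0, -32/5, -53/5, -7)
pivot(2,2)=-34/5: scale R2 → (0, 0, 1, 33/17, 25/17)
  clear (0,2): R0 −= (13/5)R2 → (1, 0, 0, -45/17, -31/17)
  clear (1,2): R1 −= (-2/5)R2 → (0, 1, 0, -14/17, 10/17)
  clear (3,2): R3 −= (-32/5)R2 → (0, 0, 0, 31/17, 41/17)
pivot(3,3)=31/17: scale R3 → (0, 0, 0, 1, 41/31)
  clear (0,3): R0 −= (-45/17)R3 → (1, 0, 0, 0, 52/31)
  clear (1,3): R1 −= (-14/17)R3 → (0, 1, 0, 0, 52/31)
  clear (2,3): R2 −= (33/17)R3 → (0, 0, 1, 0, -34/31)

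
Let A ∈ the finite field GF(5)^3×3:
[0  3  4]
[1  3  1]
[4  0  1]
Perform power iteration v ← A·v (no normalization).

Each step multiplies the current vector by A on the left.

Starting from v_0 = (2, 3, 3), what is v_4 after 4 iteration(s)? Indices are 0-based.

v_4 = (0, 0, 2)

v_0 = (2, 3, 3).
v_1 = A·v_0 = (1, 4, 1).
v_2 = A·v_1 = (1, 4, 0).
v_3 = A·v_2 = (2, 3, 4).
v_4 = A·v_3 = (0, 0, 2).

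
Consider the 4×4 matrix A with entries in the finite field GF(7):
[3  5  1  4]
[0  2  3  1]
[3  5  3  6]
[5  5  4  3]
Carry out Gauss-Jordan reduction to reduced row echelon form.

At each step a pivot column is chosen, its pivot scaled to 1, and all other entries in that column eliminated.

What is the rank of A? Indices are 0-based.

pivot(0,0)=3: scale R0 → (1, 4, 5, 6)
  clear (2,0): R2 −= (3)R0 → (0, 0, 2, 2)
  clear (3,0): R3 −= (5)R0 → (0, 6, 0, 1)
pivot(1,1)=2: scale R1 → (0, 1, 5, 4)
  clear (0,1): R0 −= (4)R1 → (1, 0, 6, 4)
  clear (3,1): R3 −= (6)R1 → (0, 0, 5, 5)
pivot(2,2)=2: scale R2 → (0, 0, 1, 1)
  clear (0,2): R0 −= (6)R2 → (1, 0, 0, 5)
  clear (1,2): R1 −= (5)R2 → (0, 1, 0, 6)
  clear (3,2): R3 −= (5)R2 → (0, 0, 0, 0)
col 3: no nonzero at/below row 3; advance.

rank = 3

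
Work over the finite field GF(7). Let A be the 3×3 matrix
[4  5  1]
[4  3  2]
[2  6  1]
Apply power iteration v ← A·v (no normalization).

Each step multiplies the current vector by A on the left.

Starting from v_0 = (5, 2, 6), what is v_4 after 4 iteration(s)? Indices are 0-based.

v_0 = (5, 2, 6).
v_1 = A·v_0 = (1, 3, 0).
v_2 = A·v_1 = (5, 6, 6).
v_3 = A·v_2 = (0, 1, 3).
v_4 = A·v_3 = (1, 2, 2).

v_4 = (1, 2, 2)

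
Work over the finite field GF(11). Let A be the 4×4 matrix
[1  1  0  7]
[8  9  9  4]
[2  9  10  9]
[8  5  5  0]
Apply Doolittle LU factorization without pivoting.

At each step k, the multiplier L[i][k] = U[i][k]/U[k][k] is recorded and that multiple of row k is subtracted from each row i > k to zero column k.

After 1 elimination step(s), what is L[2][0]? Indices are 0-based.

Step 1: pivot at (0,0) is 1.
  row1 ← row1 − (8)·row0  ⇒  L[1][0]=8, U row1=(0, 1, 9, 3)
  row2 ← row2 − (2)·row0  ⇒  L[2][0]=2, U row2=(0, 7, 10, 6)
  row3 ← row3 − (8)·row0  ⇒  L[3][0]=8, U row3=(0, 8, 5, 10)

L[2][0] = 2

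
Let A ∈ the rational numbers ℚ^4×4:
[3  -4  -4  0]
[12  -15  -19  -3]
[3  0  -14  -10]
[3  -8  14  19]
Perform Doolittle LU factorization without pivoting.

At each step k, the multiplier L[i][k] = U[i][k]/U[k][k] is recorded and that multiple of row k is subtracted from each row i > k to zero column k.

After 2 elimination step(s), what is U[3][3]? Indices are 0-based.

U[3][3] = 7

k=0: U[0][0]=3
  eliminate (1,0): mult=4, new row 1: (0, 1, -3, -3); set L[1][0]=4
  eliminate (2,0): mult=1, new row 2: (0, 4, -10, -10); set L[2][0]=1
  eliminate (3,0): mult=1, new row 3: (0, -4, 18, 19); set L[3][0]=1
k=1: U[1][1]=1
  eliminate (2,1): mult=4, new row 2: (0, 0, 2, 2); set L[2][1]=4
  eliminate (3,1): mult=-4, new row 3: (0, 0, 6, 7); set L[3][1]=-4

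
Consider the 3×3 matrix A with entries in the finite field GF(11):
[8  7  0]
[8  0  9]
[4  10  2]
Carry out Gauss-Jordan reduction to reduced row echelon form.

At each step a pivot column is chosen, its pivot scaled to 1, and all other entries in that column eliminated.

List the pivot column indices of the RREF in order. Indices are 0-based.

[1] R0 /= 8  ⇒  (1, 5, 0)
     R1 -= 8·R0  ⇒  (0, 4, 9)
     R2 -= 4·R0  ⇒  (0, 1, 2)
[2] R1 /= 4  ⇒  (0, 1, 5)
     R0 -= 5·R1  ⇒  (1, 0, 8)
     R2 -= 1·R1  ⇒  (0, 0, 8)
[3] R2 /= 8  ⇒  (0, 0, 1)
     R0 -= 8·R2  ⇒  (1, 0, 0)
     R1 -= 5·R2  ⇒  (0, 1, 0)

pivot columns: 0, 1, 2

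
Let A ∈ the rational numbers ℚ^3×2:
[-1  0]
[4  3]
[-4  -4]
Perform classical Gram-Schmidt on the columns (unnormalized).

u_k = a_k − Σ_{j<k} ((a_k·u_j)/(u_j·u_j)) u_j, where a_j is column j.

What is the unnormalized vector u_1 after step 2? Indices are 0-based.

Step 1: u_0 = a_0 = (-1, 4, -4).
Step 2: u_1 = a_1 − (28/33)·u_0 = (28/33, -13/33, -20/33).

u_1 = (28/33, -13/33, -20/33)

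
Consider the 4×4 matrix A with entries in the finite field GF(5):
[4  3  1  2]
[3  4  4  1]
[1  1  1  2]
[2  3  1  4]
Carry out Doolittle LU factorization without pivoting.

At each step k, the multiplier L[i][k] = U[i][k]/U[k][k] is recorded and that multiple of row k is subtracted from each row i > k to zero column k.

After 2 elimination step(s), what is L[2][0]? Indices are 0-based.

Step 1: pivot at (0,0) is 4.
  row1 ← row1 − (2)·row0  ⇒  L[1][0]=2, U row1=(0, 3, 2, 2)
  row2 ← row2 − (4)·row0  ⇒  L[2][0]=4, U row2=(0, 4, 2, 4)
  row3 ← row3 − (3)·row0  ⇒  L[3][0]=3, U row3=(0, 4, 3, 3)
Step 2: pivot at (1,1) is 3.
  row2 ← row2 − (3)·row1  ⇒  L[2][1]=3, U row2=(0, 0, 1, 3)
  row3 ← row3 − (3)·row1  ⇒  L[3][1]=3, U row3=(0, 0, 2, 2)

L[2][0] = 4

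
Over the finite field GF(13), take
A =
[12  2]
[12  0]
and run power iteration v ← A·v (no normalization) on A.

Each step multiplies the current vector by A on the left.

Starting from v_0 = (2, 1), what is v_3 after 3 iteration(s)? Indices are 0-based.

v_3 = (4, 4)

v_0 = (2, 1).
v_1 = A·v_0 = (0, 11).
v_2 = A·v_1 = (9, 0).
v_3 = A·v_2 = (4, 4).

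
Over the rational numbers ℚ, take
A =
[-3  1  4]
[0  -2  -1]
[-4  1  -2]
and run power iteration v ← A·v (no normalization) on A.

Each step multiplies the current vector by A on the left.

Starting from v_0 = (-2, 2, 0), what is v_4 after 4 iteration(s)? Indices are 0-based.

v_4 = (1094, -182, 984)

v_0 = (-2, 2, 0).
v_1 = A·v_0 = (8, -4, 10).
v_2 = A·v_1 = (12, -2, -56).
v_3 = A·v_2 = (-262, 60, 62).
v_4 = A·v_3 = (1094, -182, 984).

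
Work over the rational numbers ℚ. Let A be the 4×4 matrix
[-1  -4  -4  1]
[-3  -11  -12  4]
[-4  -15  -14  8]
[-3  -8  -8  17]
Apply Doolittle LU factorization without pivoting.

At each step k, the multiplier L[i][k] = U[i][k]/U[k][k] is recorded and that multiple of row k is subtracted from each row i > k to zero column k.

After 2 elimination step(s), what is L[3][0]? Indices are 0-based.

k=0: U[0][0]=-1
  eliminate (1,0): mult=3, new row 1: (0, 1, 0, 1); set L[1][0]=3
  eliminate (2,0): mult=4, new row 2: (0, 1, 2, 4); set L[2][0]=4
  eliminate (3,0): mult=3, new row 3: (0, 4, 4, 14); set L[3][0]=3
k=1: U[1][1]=1
  eliminate (2,1): mult=1, new row 2: (0, 0, 2, 3); set L[2][1]=1
  eliminate (3,1): mult=4, new row 3: (0, 0, 4, 10); set L[3][1]=4

L[3][0] = 3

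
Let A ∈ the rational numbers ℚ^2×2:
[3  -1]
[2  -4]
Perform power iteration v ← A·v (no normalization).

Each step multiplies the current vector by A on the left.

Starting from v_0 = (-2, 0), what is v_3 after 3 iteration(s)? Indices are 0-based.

v_0 = (-2, 0).
v_1 = A·v_0 = (-6, -4).
v_2 = A·v_1 = (-14, 4).
v_3 = A·v_2 = (-46, -44).

v_3 = (-46, -44)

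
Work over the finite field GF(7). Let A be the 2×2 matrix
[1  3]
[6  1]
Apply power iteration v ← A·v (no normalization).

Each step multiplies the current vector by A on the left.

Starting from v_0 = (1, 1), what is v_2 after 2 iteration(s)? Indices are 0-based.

v_0 = (1, 1).
v_1 = A·v_0 = (4, 0).
v_2 = A·v_1 = (4, 3).

v_2 = (4, 3)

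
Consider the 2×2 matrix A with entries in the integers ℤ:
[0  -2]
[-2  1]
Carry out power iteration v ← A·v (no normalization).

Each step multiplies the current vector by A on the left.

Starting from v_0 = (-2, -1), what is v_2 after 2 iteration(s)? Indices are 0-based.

v_0 = (-2, -1).
v_1 = A·v_0 = (2, 3).
v_2 = A·v_1 = (-6, -1).

v_2 = (-6, -1)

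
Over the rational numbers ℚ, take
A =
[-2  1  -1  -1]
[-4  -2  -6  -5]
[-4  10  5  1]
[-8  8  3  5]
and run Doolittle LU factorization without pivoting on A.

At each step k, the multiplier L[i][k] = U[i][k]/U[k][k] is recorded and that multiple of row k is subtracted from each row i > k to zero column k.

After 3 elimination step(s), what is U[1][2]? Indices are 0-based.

U[1][2] = -4

Step 1: pivot at (0,0) is -2.
  row1 ← row1 − (2)·row0  ⇒  L[1][0]=2, U row1=(0, -4, -4, -3)
  row2 ← row2 − (2)·row0  ⇒  L[2][0]=2, U row2=(0, 8, 7, 3)
  row3 ← row3 − (4)·row0  ⇒  L[3][0]=4, U row3=(0, 4, 7, 9)
Step 2: pivot at (1,1) is -4.
  row2 ← row2 − (-2)·row1  ⇒  L[2][1]=-2, U row2=(0, 0, -1, -3)
  row3 ← row3 − (-1)·row1  ⇒  L[3][1]=-1, U row3=(0, 0, 3, 6)
Step 3: pivot at (2,2) is -1.
  row3 ← row3 − (-3)·row2  ⇒  L[3][2]=-3, U row3=(0, 0, 0, -3)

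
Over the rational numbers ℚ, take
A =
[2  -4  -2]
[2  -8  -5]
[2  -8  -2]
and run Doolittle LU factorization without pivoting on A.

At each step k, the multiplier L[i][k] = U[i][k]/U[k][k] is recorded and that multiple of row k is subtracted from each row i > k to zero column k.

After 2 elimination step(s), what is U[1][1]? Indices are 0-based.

U[1][1] = -4

[col 0] pivot 2
  R1 -= 1*R0 → (0, -4, -3)  (L[1][0] := 1)
  R2 -= 1*R0 → (0, -4, 0)  (L[2][0] := 1)
[col 1] pivot -4
  R2 -= 1*R1 → (0, 0, 3)  (L[2][1] := 1)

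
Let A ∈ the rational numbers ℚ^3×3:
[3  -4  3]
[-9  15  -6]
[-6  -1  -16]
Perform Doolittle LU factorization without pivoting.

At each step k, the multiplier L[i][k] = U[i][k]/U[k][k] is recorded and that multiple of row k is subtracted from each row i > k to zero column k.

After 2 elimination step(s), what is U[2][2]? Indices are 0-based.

U[2][2] = -1

Step 1: pivot at (0,0) is 3.
  row1 ← row1 − (-3)·row0  ⇒  L[1][0]=-3, U row1=(0, 3, 3)
  row2 ← row2 − (-2)·row0  ⇒  L[2][0]=-2, U row2=(0, -9, -10)
Step 2: pivot at (1,1) is 3.
  row2 ← row2 − (-3)·row1  ⇒  L[2][1]=-3, U row2=(0, 0, -1)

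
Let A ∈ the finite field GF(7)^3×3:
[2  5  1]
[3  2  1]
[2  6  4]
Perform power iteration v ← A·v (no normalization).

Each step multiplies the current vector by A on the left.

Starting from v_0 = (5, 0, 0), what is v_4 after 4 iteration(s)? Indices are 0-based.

v_0 = (5, 0, 0).
v_1 = A·v_0 = (3, 1, 3).
v_2 = A·v_1 = (0, 0, 3).
v_3 = A·v_2 = (3, 3, 5).
v_4 = A·v_3 = (5, 6, 2).

v_4 = (5, 6, 2)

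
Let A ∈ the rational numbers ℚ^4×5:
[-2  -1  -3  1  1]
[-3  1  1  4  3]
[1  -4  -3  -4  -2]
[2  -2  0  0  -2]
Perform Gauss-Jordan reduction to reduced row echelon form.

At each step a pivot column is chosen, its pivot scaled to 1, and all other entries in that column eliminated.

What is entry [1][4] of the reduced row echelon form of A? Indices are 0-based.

pivot(0,0)=-2: scale R0 → (1, 1/2, 3/2, -1/2, -1/2)
  clear (1,0): R1 −= (-3)R0 → (0, 5/2, 11/2, 5/2, 3/2)
  clear (2,0): R2 −= (1)R0 → (0, -9/2, -9/2, -7/2, -3/2)
  clear (3,0): R3 −= (2)R0 → (0, -3, -3, 1, -1)
pivot(1,1)=5/2: scale R1 → (0, 1, 11/5, 1, 3/5)
  clear (0,1): R0 −= (1/2)R1 → (1, 0, 2/5, -1, -4/5)
  clear (2,1): R2 −= (-9/2)R1 → (0, 0, 27/5, 1, 6/5)
  clear (3,1): R3 −= (-3)R1 → (0, 0, 18/5, 4, 4/5)
pivot(2,2)=27/5: scale R2 → (0, 0, 1, 5/27, 2/9)
  clear (0,2): R0 −= (2/5)R2 → (1, 0, 0, -29/27, -8/9)
  clear (1,2): R1 −= (11/5)R2 → (0, 1, 0, 16/27, 1/9)
  clear (3,2): R3 −= (18/5)R2 → (0, 0, 0, 10/3, 0)
pivot(3,3)=10/3: scale R3 → (0, 0, 0, 1, 0)
  clear (0,3): R0 −= (-29/27)R3 → (1, 0, 0, 0, -8/9)
  clear (1,3): R1 −= (16/27)R3 → (0, 1, 0, 0, 1/9)
  clear (2,3): R2 −= (5/27)R3 → (0, 0, 1, 0, 2/9)

M[1][4] = 1/9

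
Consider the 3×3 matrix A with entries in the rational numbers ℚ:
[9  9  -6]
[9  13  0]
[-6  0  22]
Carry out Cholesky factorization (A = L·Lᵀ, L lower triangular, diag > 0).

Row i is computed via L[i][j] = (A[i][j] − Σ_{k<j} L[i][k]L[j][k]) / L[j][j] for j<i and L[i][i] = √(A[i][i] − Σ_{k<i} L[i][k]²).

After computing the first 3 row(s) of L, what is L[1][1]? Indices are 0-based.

L[1][1] = 2

Step 1: L[0][0] = √(9) = 3.
  L[1][0] = (9) / L[0][0] = 3.
Step 2: L[1][1] = √(4) = 2.
  L[2][0] = (-6) / L[0][0] = -2.
  L[2][1] = (6) / L[1][1] = 3.
Step 3: L[2][2] = √(9) = 3.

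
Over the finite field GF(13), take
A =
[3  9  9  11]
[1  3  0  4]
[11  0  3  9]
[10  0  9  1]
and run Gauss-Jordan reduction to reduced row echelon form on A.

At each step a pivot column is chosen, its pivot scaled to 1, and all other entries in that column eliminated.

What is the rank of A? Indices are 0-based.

rank = 4

[1] R0 /= 3  ⇒  (1, 3, 3, 8)
     R1 -= 1·R0  ⇒  (0, 0, 10, 9)
     R2 -= 11·R0  ⇒  (0, 6, 9, 12)
     R3 -= 10·R0  ⇒  (0, 9, 5, 12)
[2] R1 <-> R2
[2] R1 /= 6  ⇒  (0, 1, 8, 2)
     R0 -= 3·R1  ⇒  (1, 0, 5, 2)
     R3 -= 9·R1  ⇒  (0, 0, 11, 7)
[3] R2 /= 10  ⇒  (0, 0, 1, 10)
     R0 -= 5·R2  ⇒  (1, 0, 0, 4)
     R1 -= 8·R2  ⇒  (0, 1, 0, 0)
     R3 -= 11·R2  ⇒  (0, 0, 0, 1)
[4] R3 /= 1  ⇒  (0, 0, 0, 1)
     R0 -= 4·R3  ⇒  (1, 0, 0, 0)
     R2 -= 10·R3  ⇒  (0, 0, 1, 0)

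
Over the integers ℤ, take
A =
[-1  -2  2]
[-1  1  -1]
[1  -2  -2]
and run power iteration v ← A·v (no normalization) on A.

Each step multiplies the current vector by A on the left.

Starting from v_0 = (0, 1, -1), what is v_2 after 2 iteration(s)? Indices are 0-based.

v_0 = (0, 1, -1).
v_1 = A·v_0 = (-4, 2, 0).
v_2 = A·v_1 = (0, 6, -8).

v_2 = (0, 6, -8)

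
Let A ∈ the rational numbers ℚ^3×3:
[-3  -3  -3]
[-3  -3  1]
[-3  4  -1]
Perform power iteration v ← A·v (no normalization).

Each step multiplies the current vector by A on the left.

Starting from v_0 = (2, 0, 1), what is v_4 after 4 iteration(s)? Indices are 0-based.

v_4 = (2037, 1785, -49)

v_0 = (2, 0, 1).
v_1 = A·v_0 = (-9, -5, -7).
v_2 = A·v_1 = (63, 35, 14).
v_3 = A·v_2 = (-336, -280, -63).
v_4 = A·v_3 = (2037, 1785, -49).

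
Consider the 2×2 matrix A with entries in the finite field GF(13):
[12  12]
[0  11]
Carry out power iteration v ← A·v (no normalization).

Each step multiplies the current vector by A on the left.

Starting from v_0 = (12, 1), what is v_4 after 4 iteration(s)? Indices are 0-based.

v_4 = (1, 3)

v_0 = (12, 1).
v_1 = A·v_0 = (0, 11).
v_2 = A·v_1 = (2, 4).
v_3 = A·v_2 = (7, 5).
v_4 = A·v_3 = (1, 3).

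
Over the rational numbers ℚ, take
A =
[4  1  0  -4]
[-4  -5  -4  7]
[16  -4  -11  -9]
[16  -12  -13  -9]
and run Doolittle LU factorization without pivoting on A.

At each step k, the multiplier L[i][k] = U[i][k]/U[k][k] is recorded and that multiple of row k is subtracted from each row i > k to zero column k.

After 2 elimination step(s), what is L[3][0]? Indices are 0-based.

L[3][0] = 4

[col 0] pivot 4
  R1 -= -1*R0 → (0, -4, -4, 3)  (L[1][0] := -1)
  R2 -= 4*R0 → (0, -8, -11, 7)  (L[2][0] := 4)
  R3 -= 4*R0 → (0, -16, -13, 7)  (L[3][0] := 4)
[col 1] pivot -4
  R2 -= 2*R1 → (0, 0, -3, 1)  (L[2][1] := 2)
  R3 -= 4*R1 → (0, 0, 3, -5)  (L[3][1] := 4)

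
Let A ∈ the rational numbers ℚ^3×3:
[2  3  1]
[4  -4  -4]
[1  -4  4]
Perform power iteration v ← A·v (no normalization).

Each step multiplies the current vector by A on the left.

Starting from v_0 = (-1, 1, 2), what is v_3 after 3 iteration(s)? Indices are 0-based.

v_3 = (193, -728, 21)

v_0 = (-1, 1, 2).
v_1 = A·v_0 = (3, -16, 3).
v_2 = A·v_1 = (-39, 64, 79).
v_3 = A·v_2 = (193, -728, 21).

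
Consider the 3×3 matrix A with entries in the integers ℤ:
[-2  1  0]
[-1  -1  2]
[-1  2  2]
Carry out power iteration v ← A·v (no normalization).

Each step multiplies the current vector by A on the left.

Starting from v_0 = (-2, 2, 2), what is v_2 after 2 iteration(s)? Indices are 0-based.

v_0 = (-2, 2, 2).
v_1 = A·v_0 = (6, 4, 10).
v_2 = A·v_1 = (-8, 10, 22).

v_2 = (-8, 10, 22)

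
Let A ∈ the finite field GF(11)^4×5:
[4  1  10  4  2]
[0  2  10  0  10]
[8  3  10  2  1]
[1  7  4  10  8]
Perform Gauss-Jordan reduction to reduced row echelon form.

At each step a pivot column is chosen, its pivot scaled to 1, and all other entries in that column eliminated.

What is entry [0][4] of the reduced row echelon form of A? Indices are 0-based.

[1] R0 /= 4  ⇒  (1, 3, 8, 1, 6)
     R2 -= 8·R0  ⇒  (0, 1, 1, 5, 8)
     R3 -= 1·R0  ⇒  (0, 4, 7, 9, 2)
[2] R1 /= 2  ⇒  (0, 1, 5, 0, 5)
     R0 -= 3·R1  ⇒  (1, 0, 4, 1, 2)
     R2 -= 1·R1  ⇒  (0, 0, 7, 5, 3)
     R3 -= 4·R1  ⇒  (0, 0, 9, 9, 4)
[3] R2 /= 7  ⇒  (0, 0, 1, 7, 2)
     R0 -= 4·R2  ⇒  (1, 0, 0, 6, 5)
     R1 -= 5·R2  ⇒  (0, 1, 0, 9, 6)
     R3 -= 9·R2  ⇒  (0, 0, 0, 1, 8)
[4] R3 /= 1  ⇒  (0, 0, 0, 1, 8)
     R0 -= 6·R3  ⇒  (1, 0, 0, 0, 1)
     R1 -= 9·R3  ⇒  (0, 1, 0, 0, 0)
     R2 -= 7·R3  ⇒  (0, 0, 1, 0, 1)

M[0][4] = 1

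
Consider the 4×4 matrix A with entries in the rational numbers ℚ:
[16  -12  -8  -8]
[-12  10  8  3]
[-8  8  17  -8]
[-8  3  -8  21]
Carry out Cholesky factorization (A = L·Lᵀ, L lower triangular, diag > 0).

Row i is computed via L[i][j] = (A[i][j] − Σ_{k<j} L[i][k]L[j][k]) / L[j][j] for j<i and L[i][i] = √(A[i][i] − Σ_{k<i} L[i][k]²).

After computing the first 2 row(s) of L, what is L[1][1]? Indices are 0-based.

Step 1: L[0][0] = √(16) = 4.
  L[1][0] = (-12) / L[0][0] = -3.
Step 2: L[1][1] = √(1) = 1.

L[1][1] = 1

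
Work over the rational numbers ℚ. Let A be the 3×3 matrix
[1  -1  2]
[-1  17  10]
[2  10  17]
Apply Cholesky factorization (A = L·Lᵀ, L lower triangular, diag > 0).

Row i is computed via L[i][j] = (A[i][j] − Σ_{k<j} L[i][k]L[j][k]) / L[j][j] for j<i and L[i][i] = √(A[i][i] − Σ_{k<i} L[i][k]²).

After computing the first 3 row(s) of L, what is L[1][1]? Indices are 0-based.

L[1][1] = 4

Step 1: L[0][0] = √(1) = 1.
  L[1][0] = (-1) / L[0][0] = -1.
Step 2: L[1][1] = √(16) = 4.
  L[2][0] = (2) / L[0][0] = 2.
  L[2][1] = (12) / L[1][1] = 3.
Step 3: L[2][2] = √(4) = 2.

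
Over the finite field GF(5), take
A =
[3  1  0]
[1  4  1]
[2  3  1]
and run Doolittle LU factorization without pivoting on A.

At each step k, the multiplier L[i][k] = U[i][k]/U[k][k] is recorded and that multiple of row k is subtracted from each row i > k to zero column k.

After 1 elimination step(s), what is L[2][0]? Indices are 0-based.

L[2][0] = 4

Step 1: pivot at (0,0) is 3.
  row1 ← row1 − (2)·row0  ⇒  L[1][0]=2, U row1=(0, 2, 1)
  row2 ← row2 − (4)·row0  ⇒  L[2][0]=4, U row2=(0, 4, 1)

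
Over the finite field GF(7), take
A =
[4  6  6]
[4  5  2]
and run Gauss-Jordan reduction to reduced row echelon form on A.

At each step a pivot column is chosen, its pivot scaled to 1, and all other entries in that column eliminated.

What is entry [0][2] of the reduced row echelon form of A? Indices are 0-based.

M[0][2] = 6

pivot(0,0)=4: scale R0 → (1, 5, 5)
  clear (1,0): R1 −= (4)R0 → (0, 6, 3)
pivot(1,1)=6: scale R1 → (0, 1, 4)
  clear (0,1): R0 −= (5)R1 → (1, 0, 6)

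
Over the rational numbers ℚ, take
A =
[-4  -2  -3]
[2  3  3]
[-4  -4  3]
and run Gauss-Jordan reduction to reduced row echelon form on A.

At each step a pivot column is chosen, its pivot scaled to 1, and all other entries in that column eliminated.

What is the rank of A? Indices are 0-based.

rank = 3

step 1: normalize row 0 (÷-4) = (1, 1/2, 3/4)
  row 1: subtract 2×row0 = (0, 2, 3/2)
  row 2: subtract -4×row0 = (0, -2, 6)
step 2: normalize row 1 (÷2) = (0, 1, 3/4)
  row 0: subtract 1/2×row1 = (1, 0, 3/8)
  row 2: subtract -2×row1 = (0, 0, 15/2)
step 3: normalize row 2 (÷15/2) = (0, 0, 1)
  row 0: subtract 3/8×row2 = (1, 0, 0)
  row 1: subtract 3/4×row2 = (0, 1, 0)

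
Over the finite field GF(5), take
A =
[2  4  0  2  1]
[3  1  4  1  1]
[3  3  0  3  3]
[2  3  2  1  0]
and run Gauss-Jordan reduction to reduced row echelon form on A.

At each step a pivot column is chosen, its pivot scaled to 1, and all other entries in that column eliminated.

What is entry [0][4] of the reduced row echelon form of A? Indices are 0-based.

M[0][4] = 4

pivot(0,0)=2: scale R0 → (1, 2, 0, 1, 3)
  clear (1,0): R1 −= (3)R0 → (0, 0, 4, 3, 2)
  clear (2,0): R2 −= (3)R0 → (0, 2, 0, 0, 4)
  clear (3,0): R3 −= (2)R0 → (0, 4, 2, 4, 4)
pivot(1,1): swap R1↔R2
pivot(1,1)=2: scale R1 → (0, 1, 0, 0, 2)
  clear (0,1): R0 −= (2)R1 → (1, 0, 0, 1, 4)
  clear (3,1): R3 −= (4)R1 → (0, 0, 2, 4, 1)
pivot(2,2)=4: scale R2 → (0, 0, 1, 2, 3)
  clear (3,2): R3 −= (2)R2 → (0, 0, 0, 0, 0)
col 3: no nonzero at/below row 3; advance.
col 4: no nonzero at/below row 3; advance.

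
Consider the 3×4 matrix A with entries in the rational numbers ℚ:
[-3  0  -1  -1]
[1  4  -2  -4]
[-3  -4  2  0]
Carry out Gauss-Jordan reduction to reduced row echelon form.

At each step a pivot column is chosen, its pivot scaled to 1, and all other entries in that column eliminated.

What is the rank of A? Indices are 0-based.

rank = 3

step 1: normalize row 0 (÷-3) = (1, 0, 1/3, 1/3)
  row 1: subtract 1×row0 = (0, 4, -7/3, -13/3)
  row 2: subtract -3×row0 = (0, -4, 3, 1)
step 2: normalize row 1 (÷4) = (0, 1, -7/12, -13/12)
  row 2: subtract -4×row1 = (0, 0, 2/3, -10/3)
step 3: normalize row 2 (÷2/3) = (0, 0, 1, -5)
  row 0: subtract 1/3×row2 = (1, 0, 0, 2)
  row 1: subtract -7/12×row2 = (0, 1, 0, -4)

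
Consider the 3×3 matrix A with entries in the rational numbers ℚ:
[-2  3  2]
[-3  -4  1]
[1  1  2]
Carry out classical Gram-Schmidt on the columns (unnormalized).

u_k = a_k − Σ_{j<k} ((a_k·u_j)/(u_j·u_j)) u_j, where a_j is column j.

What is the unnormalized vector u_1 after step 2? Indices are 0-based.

Step 1: u_0 = a_0 = (-2, -3, 1).
Step 2: u_1 = a_1 − (1/2)·u_0 = (4, -5/2, 1/2).

u_1 = (4, -5/2, 1/2)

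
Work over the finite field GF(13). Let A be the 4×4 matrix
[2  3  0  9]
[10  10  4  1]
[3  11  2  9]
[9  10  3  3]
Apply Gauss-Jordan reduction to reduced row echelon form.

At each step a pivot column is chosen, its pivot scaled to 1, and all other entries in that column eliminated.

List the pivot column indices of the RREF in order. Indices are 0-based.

pivot columns: 0, 1, 2, 3

[1] R0 /= 2  ⇒  (1, 8, 0, 11)
     R1 -= 10·R0  ⇒  (0, 8, 4, 8)
     R2 -= 3·R0  ⇒  (0, 0, 2, 2)
     R3 -= 9·R0  ⇒  (0, 3, 3, 8)
[2] R1 /= 8  ⇒  (0, 1, 7, 1)
     R0 -= 8·R1  ⇒  (1, 0, 9, 3)
     R3 -= 3·R1  ⇒  (0, 0, 8, 5)
[3] R2 /= 2  ⇒  (0, 0, 1, 1)
     R0 -= 9·R2  ⇒  (1, 0, 0, 7)
     R1 -= 7·R2  ⇒  (0, 1, 0, 7)
     R3 -= 8·R2  ⇒  (0, 0, 0, 10)
[4] R3 /= 10  ⇒  (0, 0, 0, 1)
     R0 -= 7·R3  ⇒  (1, 0, 0, 0)
     R1 -= 7·R3  ⇒  (0, 1, 0, 0)
     R2 -= 1·R3  ⇒  (0, 0, 1, 0)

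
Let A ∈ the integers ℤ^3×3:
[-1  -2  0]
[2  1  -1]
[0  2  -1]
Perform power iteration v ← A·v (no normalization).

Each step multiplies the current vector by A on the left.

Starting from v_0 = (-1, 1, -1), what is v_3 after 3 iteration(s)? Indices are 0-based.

v_0 = (-1, 1, -1).
v_1 = A·v_0 = (-1, 0, 3).
v_2 = A·v_1 = (1, -5, -3).
v_3 = A·v_2 = (9, 0, -7).

v_3 = (9, 0, -7)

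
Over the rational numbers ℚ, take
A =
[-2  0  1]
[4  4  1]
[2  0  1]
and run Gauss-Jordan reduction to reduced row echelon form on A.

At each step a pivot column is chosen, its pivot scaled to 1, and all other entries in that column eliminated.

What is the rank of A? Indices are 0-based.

rank = 3

step 1: normalize row 0 (÷-2) = (1, 0, -1/2)
  row 1: subtract 4×row0 = (0, 4, 3)
  row 2: subtract 2×row0 = (0, 0, 2)
step 2: normalize row 1 (÷4) = (0, 1, 3/4)
step 3: normalize row 2 (÷2) = (0, 0, 1)
  row 0: subtract -1/2×row2 = (1, 0, 0)
  row 1: subtract 3/4×row2 = (0, 1, 0)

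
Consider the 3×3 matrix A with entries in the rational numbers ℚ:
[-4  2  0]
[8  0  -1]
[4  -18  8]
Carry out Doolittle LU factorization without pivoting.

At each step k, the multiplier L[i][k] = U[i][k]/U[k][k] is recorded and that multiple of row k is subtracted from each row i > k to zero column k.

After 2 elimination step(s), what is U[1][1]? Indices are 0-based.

U[1][1] = 4

[col 0] pivot -4
  R1 -= -2*R0 → (0, 4, -1)  (L[1][0] := -2)
  R2 -= -1*R0 → (0, -16, 8)  (L[2][0] := -1)
[col 1] pivot 4
  R2 -= -4*R1 → (0, 0, 4)  (L[2][1] := -4)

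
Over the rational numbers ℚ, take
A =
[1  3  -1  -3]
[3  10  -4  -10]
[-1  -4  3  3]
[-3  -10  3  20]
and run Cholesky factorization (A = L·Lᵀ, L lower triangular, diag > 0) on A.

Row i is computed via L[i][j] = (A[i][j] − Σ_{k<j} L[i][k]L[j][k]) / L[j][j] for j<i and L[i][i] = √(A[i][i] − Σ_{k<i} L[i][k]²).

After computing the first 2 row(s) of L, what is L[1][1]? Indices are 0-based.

L[1][1] = 1

Step 1: L[0][0] = √(1) = 1.
  L[1][0] = (3) / L[0][0] = 3.
Step 2: L[1][1] = √(1) = 1.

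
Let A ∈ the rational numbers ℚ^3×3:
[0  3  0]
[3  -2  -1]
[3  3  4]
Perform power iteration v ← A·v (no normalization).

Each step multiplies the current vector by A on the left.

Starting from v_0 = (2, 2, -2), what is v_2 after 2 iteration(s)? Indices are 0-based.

v_0 = (2, 2, -2).
v_1 = A·v_0 = (6, 4, 4).
v_2 = A·v_1 = (12, 6, 46).

v_2 = (12, 6, 46)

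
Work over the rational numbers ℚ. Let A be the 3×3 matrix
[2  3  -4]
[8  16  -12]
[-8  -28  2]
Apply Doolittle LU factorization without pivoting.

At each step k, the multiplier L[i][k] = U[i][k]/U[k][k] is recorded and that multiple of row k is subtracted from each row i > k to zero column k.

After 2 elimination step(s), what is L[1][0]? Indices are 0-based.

L[1][0] = 4

Step 1: pivot at (0,0) is 2.
  row1 ← row1 − (4)·row0  ⇒  L[1][0]=4, U row1=(0, 4, 4)
  row2 ← row2 − (-4)·row0  ⇒  L[2][0]=-4, U row2=(0, -16, -14)
Step 2: pivot at (1,1) is 4.
  row2 ← row2 − (-4)·row1  ⇒  L[2][1]=-4, U row2=(0, 0, 2)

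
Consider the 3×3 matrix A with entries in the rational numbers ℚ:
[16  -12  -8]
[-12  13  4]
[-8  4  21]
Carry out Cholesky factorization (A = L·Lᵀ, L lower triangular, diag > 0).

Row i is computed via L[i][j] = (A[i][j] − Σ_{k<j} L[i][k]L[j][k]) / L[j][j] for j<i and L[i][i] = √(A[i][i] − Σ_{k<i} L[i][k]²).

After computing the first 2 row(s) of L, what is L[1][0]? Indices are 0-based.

Step 1: L[0][0] = √(16) = 4.
  L[1][0] = (-12) / L[0][0] = -3.
Step 2: L[1][1] = √(4) = 2.

L[1][0] = -3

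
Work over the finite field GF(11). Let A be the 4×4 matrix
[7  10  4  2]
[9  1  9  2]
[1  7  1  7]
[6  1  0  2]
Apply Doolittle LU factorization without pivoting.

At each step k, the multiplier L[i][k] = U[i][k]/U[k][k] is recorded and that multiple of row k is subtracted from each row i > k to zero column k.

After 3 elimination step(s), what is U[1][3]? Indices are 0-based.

U[1][3] = 1

[col 0] pivot 7
  R1 -= 6*R0 → (0, 7, 7, 1)  (L[1][0] := 6)
  R2 -= 8*R0 → (0, 4, 2, 2)  (L[2][0] := 8)
  R3 -= 4*R0 → (0, 5, 6, 5)  (L[3][0] := 4)
[col 1] pivot 7
  R2 -= 10*R1 → (0, 0, 9, 3)  (L[2][1] := 10)
  R3 -= 7*R1 → (0, 0, 1, 9)  (L[3][1] := 7)
[col 2] pivot 9
  R3 -= 5*R2 → (0, 0, 0, 5)  (L[3][2] := 5)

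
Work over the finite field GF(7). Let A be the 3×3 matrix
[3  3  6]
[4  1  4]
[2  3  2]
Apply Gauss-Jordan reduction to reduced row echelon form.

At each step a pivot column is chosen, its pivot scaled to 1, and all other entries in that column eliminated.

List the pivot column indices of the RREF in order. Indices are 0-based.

[1] R0 /= 3  ⇒  (1, 1, 2)
     R1 -= 4·R0  ⇒  (0, 4, 3)
     R2 -= 2·R0  ⇒  (0, 1, 5)
[2] R1 /= 4  ⇒  (0, 1, 6)
     R0 -= 1·R1  ⇒  (1, 0, 3)
     R2 -= 1·R1  ⇒  (0, 0, 6)
[3] R2 /= 6  ⇒  (0, 0, 1)
     R0 -= 3·R2  ⇒  (1, 0, 0)
     R1 -= 6·R2  ⇒  (0, 1, 0)

pivot columns: 0, 1, 2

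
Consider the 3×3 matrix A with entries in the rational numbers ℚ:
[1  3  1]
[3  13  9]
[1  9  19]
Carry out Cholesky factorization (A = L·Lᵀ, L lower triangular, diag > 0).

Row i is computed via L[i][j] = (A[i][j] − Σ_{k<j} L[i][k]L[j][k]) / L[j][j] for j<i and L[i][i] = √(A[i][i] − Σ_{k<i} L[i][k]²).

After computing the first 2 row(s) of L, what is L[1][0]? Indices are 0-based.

Step 1: L[0][0] = √(1) = 1.
  L[1][0] = (3) / L[0][0] = 3.
Step 2: L[1][1] = √(4) = 2.

L[1][0] = 3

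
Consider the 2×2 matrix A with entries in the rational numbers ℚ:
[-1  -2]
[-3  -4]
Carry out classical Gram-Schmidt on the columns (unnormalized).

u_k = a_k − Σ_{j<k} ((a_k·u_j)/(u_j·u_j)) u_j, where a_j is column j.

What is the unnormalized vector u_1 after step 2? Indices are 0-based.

Step 1: u_0 = a_0 = (-1, -3).
Step 2: u_1 = a_1 − (7/5)·u_0 = (-3/5, 1/5).

u_1 = (-3/5, 1/5)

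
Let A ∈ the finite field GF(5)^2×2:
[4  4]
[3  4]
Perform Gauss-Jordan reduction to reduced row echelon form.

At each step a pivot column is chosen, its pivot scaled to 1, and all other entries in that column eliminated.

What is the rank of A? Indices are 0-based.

rank = 2

[1] R0 /= 4  ⇒  (1, 1)
     R1 -= 3·R0  ⇒  (0, 1)
[2] R1 /= 1  ⇒  (0, 1)
     R0 -= 1·R1  ⇒  (1, 0)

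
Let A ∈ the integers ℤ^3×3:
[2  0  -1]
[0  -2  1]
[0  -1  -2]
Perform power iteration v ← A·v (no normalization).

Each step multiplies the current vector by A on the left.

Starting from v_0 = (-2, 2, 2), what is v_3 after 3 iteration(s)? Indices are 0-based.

v_0 = (-2, 2, 2).
v_1 = A·v_0 = (-6, -2, -6).
v_2 = A·v_1 = (-6, -2, 14).
v_3 = A·v_2 = (-26, 18, -26).

v_3 = (-26, 18, -26)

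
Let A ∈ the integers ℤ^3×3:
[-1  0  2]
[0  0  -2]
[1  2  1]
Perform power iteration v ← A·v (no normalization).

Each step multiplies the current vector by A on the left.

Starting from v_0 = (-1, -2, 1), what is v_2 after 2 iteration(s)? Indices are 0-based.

v_2 = (-11, 8, -5)

v_0 = (-1, -2, 1).
v_1 = A·v_0 = (3, -2, -4).
v_2 = A·v_1 = (-11, 8, -5).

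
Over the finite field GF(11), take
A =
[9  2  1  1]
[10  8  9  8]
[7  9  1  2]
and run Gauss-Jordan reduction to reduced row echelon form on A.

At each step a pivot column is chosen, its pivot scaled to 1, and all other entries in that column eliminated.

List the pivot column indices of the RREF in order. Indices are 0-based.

[1] R0 /= 9  ⇒  (1, 10, 5, 5)
     R1 -= 10·R0  ⇒  (0, 7, 3, 2)
     R2 -= 7·R0  ⇒  (0, 5, 10, 0)
[2] R1 /= 7  ⇒  (0, 1, 2, 5)
     R0 -= 10·R1  ⇒  (1, 0, 7, 10)
     R2 -= 5·R1  ⇒  (0, 0, 0, 8)
column 2 empty below row 2
[3] R2 /= 8  ⇒  (0, 0, 0, 1)
     R0 -= 10·R2  ⇒  (1, 0, 7, 0)
     R1 -= 5·R2  ⇒  (0, 1, 2, 0)

pivot columns: 0, 1, 3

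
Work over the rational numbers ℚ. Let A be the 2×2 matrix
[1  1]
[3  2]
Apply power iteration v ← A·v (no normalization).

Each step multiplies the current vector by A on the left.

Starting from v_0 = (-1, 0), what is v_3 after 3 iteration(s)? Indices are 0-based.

v_0 = (-1, 0).
v_1 = A·v_0 = (-1, -3).
v_2 = A·v_1 = (-4, -9).
v_3 = A·v_2 = (-13, -30).

v_3 = (-13, -30)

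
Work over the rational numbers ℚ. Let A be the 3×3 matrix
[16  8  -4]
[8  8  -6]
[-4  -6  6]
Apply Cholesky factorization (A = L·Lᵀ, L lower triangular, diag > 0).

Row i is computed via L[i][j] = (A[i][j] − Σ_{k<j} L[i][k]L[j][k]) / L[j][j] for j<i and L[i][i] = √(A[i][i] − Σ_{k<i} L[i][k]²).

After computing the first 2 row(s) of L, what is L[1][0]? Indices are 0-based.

Step 1: L[0][0] = √(16) = 4.
  L[1][0] = (8) / L[0][0] = 2.
Step 2: L[1][1] = √(4) = 2.

L[1][0] = 2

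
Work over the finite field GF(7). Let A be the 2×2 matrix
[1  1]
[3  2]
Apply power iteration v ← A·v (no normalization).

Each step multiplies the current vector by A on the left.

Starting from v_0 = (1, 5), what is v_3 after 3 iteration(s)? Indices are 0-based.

v_0 = (1, 5).
v_1 = A·v_0 = (6, 6).
v_2 = A·v_1 = (5, 2).
v_3 = A·v_2 = (0, 5).

v_3 = (0, 5)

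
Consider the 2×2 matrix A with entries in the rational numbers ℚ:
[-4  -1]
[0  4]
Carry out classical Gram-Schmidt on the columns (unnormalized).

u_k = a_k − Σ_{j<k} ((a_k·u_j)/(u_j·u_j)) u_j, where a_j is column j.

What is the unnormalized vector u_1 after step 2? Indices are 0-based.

u_1 = (0, 4)

Step 1: u_0 = a_0 = (-4, 0).
Step 2: u_1 = a_1 − (1/4)·u_0 = (0, 4).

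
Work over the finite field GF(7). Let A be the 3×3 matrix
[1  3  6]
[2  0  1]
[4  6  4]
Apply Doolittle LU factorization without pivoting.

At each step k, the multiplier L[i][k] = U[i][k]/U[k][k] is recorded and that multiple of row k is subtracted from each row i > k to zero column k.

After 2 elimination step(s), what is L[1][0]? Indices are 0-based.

k=0: U[0][0]=1
  eliminate (1,0): mult=2, new row 1: (0, 1, 3); set L[1][0]=2
  eliminate (2,0): mult=4, new row 2: (0, 1, 1); set L[2][0]=4
k=1: U[1][1]=1
  eliminate (2,1): mult=1, new row 2: (0, 0, 5); set L[2][1]=1

L[1][0] = 2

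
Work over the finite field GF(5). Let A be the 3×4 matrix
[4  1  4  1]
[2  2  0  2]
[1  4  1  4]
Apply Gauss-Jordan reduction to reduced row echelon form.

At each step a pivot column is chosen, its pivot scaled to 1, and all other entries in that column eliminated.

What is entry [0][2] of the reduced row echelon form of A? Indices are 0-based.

pivot(0,0)=4: scale R0 → (1, 4, 1, 4)
  clear (1,0): R1 −= (2)R0 → (0, 4, 3, 4)
  clear (2,0): R2 −= (1)R0 → (0, 0, 0, 0)
pivot(1,1)=4: scale R1 → (0, 1, 2, 1)
  clear (0,1): R0 −= (4)R1 → (1, 0, 3, 0)
col 2: no nonzero at/below row 2; advance.
col 3: no nonzero at/below row 2; advance.

M[0][2] = 3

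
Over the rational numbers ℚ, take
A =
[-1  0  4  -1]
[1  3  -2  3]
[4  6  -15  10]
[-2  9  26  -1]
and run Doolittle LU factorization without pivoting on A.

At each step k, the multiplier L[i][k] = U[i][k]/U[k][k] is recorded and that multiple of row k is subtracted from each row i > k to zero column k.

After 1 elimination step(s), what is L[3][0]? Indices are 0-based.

L[3][0] = 2

[col 0] pivot -1
  R1 -= -1*R0 → (0, 3, 2, 2)  (L[1][0] := -1)
  R2 -= -4*R0 → (0, 6, 1, 6)  (L[2][0] := -4)
  R3 -= 2*R0 → (0, 9, 18, 1)  (L[3][0] := 2)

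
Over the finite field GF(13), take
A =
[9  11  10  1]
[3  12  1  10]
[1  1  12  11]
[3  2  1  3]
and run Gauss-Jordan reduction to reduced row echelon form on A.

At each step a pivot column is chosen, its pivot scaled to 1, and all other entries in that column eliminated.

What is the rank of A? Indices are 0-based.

rank = 4

pivot(0,0)=9: scale R0 → (1, 7, 4, 3)
  clear (1,0): R1 −= (3)R0 → (0, 4, 2, 1)
  clear (2,0): R2 −= (1)R0 → (0, 7, 8, 8)
  clear (3,0): R3 −= (3)R0 → (0, 7, 2, 7)
pivot(1,1)=4: scale R1 → (0, 1, 7, 10)
  clear (0,1): R0 −= (7)R1 → (1, 0, 7, 11)
  clear (2,1): R2 −= (7)R1 → (0, 0, 11, 3)
  clear (3,1): R3 −= (7)R1 → (0, 0, 5, 2)
pivot(2,2)=11: scale R2 → (0, 0, 1, 5)
  clear (0,2): R0 −= (7)R2 → (1, 0, 0, 2)
  clear (1,2): R1 −= (7)R2 → (0, 1, 0, 1)
  clear (3,2): R3 −= (5)R2 → (0, 0, 0, 3)
pivot(3,3)=3: scale R3 → (0, 0, 0, 1)
  clear (0,3): R0 −= (2)R3 → (1, 0, 0, 0)
  clear (1,3): R1 −= (1)R3 → (0, 1, 0, 0)
  clear (2,3): R2 −= (5)R3 → (0, 0, 1, 0)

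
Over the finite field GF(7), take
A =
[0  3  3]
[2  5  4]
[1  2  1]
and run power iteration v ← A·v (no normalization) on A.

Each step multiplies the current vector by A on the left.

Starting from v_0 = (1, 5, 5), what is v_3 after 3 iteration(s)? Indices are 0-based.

v_3 = (6, 3, 4)

v_0 = (1, 5, 5).
v_1 = A·v_0 = (2, 5, 2).
v_2 = A·v_1 = (0, 2, 0).
v_3 = A·v_2 = (6, 3, 4).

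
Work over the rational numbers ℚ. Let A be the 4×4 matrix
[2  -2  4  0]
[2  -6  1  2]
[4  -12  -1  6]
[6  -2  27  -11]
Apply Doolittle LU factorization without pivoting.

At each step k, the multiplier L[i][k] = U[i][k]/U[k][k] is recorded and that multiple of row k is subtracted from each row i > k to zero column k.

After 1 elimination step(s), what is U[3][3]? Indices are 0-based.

U[3][3] = -11

Step 1: pivot at (0,0) is 2.
  row1 ← row1 − (1)·row0  ⇒  L[1][0]=1, U row1=(0, -4, -3, 2)
  row2 ← row2 − (2)·row0  ⇒  L[2][0]=2, U row2=(0, -8, -9, 6)
  row3 ← row3 − (3)·row0  ⇒  L[3][0]=3, U row3=(0, 4, 15, -11)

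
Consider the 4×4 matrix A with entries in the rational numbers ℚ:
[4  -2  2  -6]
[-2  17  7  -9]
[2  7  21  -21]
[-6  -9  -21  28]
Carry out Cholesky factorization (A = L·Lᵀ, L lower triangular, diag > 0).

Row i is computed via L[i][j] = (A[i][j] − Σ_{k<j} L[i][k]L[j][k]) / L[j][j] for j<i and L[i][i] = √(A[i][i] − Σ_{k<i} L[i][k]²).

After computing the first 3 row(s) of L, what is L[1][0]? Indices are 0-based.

L[1][0] = -1

Step 1: L[0][0] = √(4) = 2.
  L[1][0] = (-2) / L[0][0] = -1.
Step 2: L[1][1] = √(16) = 4.
  L[2][0] = (2) / L[0][0] = 1.
  L[2][1] = (8) / L[1][1] = 2.
Step 3: L[2][2] = √(16) = 4.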